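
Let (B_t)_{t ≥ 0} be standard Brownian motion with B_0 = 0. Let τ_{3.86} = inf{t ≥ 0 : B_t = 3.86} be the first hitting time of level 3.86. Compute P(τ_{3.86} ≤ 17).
P(τ_{3.86} ≤ 17) = 2(1 − Φ(3.86/√17)) = 2(1 − Φ(0.9362)) ≈ 0.3492

By the reflection principle for standard BM, P(τ_b ≤ t) = 2 · P(B_t ≥ b). Since B_t ~ N(0, t), P(B_t ≥ 3.86) = 1 − Φ(3.86/√t) = 1 − Φ(3.86/√17) = 1 − Φ(0.9362) ≈ 0.17459. Doubling: P(τ_{3.86} ≤ 17) ≈ 2 · 0.17459 = 0.34918 ≈ 0.3492.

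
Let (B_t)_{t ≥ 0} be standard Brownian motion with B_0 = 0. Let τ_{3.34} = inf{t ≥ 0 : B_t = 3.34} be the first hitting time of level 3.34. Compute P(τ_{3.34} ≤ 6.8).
P(τ_{3.34} ≤ 6.8) = 2(1 − Φ(3.34/√6.8)) = 2(1 − Φ(1.2808)) ≈ 0.2003

By the reflection principle for standard BM, P(τ_b ≤ t) = 2 · P(B_t ≥ b). Since B_t ~ N(0, t), P(B_t ≥ 3.34) = 1 − Φ(3.34/√t) = 1 − Φ(3.34/√6.8) = 1 − Φ(1.2808) ≈ 0.10013. Doubling: P(τ_{3.34} ≤ 6.8) ≈ 2 · 0.10013 = 0.20026 ≈ 0.2003.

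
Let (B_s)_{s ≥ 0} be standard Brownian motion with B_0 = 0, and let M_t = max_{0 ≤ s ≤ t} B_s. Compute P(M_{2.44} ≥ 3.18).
P(M_{2.44} ≥ 3.18) = 2·P(B_{2.44} ≥ 3.18) = 2(1 − Φ(3.18/√2.44)) ≈ 0.0418

By the reflection principle for Brownian motion, P(M_t ≥ a) = 2 · P(B_t ≥ a) for a ≥ 0. Since B_t ~ N(0, t), P(B_t ≥ 3.18) = 1 − Φ(3.18/√t) = 1 − Φ(3.18/√2.44) = 1 − Φ(2.0358). So
  P(M_{2.44} ≥ 3.18) = 2(1 − Φ(2.0358)) ≈ 0.0418.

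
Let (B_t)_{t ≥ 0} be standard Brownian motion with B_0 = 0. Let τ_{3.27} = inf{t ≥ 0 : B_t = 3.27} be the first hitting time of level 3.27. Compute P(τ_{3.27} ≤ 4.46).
P(τ_{3.27} ≤ 4.46) = 2(1 − Φ(3.27/√4.46)) = 2(1 − Φ(1.5484)) ≈ 0.1215

By the reflection principle for standard BM, P(τ_b ≤ t) = 2 · P(B_t ≥ b). Since B_t ~ N(0, t), P(B_t ≥ 3.27) = 1 − Φ(3.27/√t) = 1 − Φ(3.27/√4.46) = 1 − Φ(1.5484) ≈ 0.06076. Doubling: P(τ_{3.27} ≤ 4.46) ≈ 2 · 0.06076 = 0.12152 ≈ 0.1215.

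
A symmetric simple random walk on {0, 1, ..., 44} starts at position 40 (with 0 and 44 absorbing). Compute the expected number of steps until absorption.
E[τ | X_0 = 40] = 160

Let v_k = E[τ | X_0 = k]. Boundary: v_0 = v_44 = 0. Recurrence: v_k = 1 + (v_{k-1} + v_{k+1})/2 for 1 ≤ k ≤ 43. The particular solution to v_k − (v_{k-1} + v_{k+1})/2 = 1 is v_k = −k^2. Adding homogeneous solution A + B k and matching boundaries gives v_k = k (44 − k). Substituting k = 40: v_40 = 40 · 4 = 160.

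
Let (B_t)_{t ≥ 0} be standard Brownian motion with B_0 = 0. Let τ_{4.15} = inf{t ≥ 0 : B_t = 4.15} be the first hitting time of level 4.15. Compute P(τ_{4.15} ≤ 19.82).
P(τ_{4.15} ≤ 19.82) = 2(1 − Φ(4.15/√19.82)) = 2(1 − Φ(0.9322)) ≈ 0.3512

By the reflection principle for standard BM, P(τ_b ≤ t) = 2 · P(B_t ≥ b). Since B_t ~ N(0, t), P(B_t ≥ 4.15) = 1 − Φ(4.15/√t) = 1 − Φ(4.15/√19.82) = 1 − Φ(0.9322) ≈ 0.17562. Doubling: P(τ_{4.15} ≤ 19.82) ≈ 2 · 0.17562 = 0.35124 ≈ 0.3512.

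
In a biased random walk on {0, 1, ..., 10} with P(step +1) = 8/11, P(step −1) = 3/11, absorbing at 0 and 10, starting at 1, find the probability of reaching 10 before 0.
P(hit 10 before 0) = (1 − (3/8)^1) / (1 − (3/8)^10) = 134217728/214736555

Let u_k denote P(reach 10 before 0 | start at k). Boundary: u_0 = 0, u_10 = 1. Recurrence: u_k = 8/11·u_{k+1} + 3/11·u_{k-1} for 1 ≤ k ≤ 9. Try u_k = A + B·r^k with r = q/p = (3/11)/(8/11) = 3/8. Substitution satisfies the recurrence; boundary conditions give:
  u_k = (1 − r^k) / (1 − r^N) = (1 − (3/8)^1) / (1 − (3/8)^10) = 134217728/214736555.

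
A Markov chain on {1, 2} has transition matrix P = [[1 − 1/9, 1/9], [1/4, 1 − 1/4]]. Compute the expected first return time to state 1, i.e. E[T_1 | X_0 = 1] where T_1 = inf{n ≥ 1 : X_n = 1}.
E[T_1 | X_0 = 1] = 1/π_1 = 13/9

For an irreducible recurrent Markov chain with stationary distribution π, E[T_i | X_0 = i] = 1/π_i (Kac's formula). Here π_1 = (1/4)/(1/9 + 1/4) = (1/4)/(13/36) = 9/13, so E[T_1 | X_0 = 1] = 1/π_1 = (1/9 + 1/4)/(1/4) = (13/36)/(1/4) = 13/9.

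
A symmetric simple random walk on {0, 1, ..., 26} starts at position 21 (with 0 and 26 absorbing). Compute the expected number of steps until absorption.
E[τ | X_0 = 21] = 105

Let v_k = E[τ | X_0 = k]. Boundary: v_0 = v_26 = 0. Recurrence: v_k = 1 + (v_{k-1} + v_{k+1})/2 for 1 ≤ k ≤ 25. The particular solution to v_k − (v_{k-1} + v_{k+1})/2 = 1 is v_k = −k^2. Adding homogeneous solution A + B k and matching boundaries gives v_k = k (26 − k). Substituting k = 21: v_21 = 21 · 5 = 105.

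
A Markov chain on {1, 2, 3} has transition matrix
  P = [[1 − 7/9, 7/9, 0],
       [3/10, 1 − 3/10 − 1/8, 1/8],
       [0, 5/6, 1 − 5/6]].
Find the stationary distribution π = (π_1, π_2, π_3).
π = (54/215, 28/43, 21/215)

This is a birth-death chain on three states, which satisfies detailed balance: π_1 · P_{12} = π_2 · P_{21} and π_2 · P_{23} = π_3 · P_{32}.
From π_1 · 7/9 = π_2 · 3/10: π_2/π_1 = (7/9)/(3/10) = 70/27.
From π_2 · 1/8 = π_3 · 5/6: π_3/π_2 = (1/8)/(5/6) = 3/20.
Take π_1 proportional to 1; then unnormalized π = (1, 70/27, 7/18). Normalize by dividing by the sum 215/54:
  π = (54/215, 28/43, 21/215).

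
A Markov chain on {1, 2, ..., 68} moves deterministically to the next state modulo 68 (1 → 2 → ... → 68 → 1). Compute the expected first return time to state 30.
E[T_30 | X_0 = 30] = 68

The chain cycles deterministically, so starting at state 30 it returns in exactly 68 steps. Equivalently, the stationary distribution is uniform π_j = 1/68 for every state j, so by Kac's formula E[T_30] = 1/π_30 = 68.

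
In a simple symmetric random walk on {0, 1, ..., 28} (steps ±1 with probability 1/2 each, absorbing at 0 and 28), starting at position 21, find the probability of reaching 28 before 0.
P(hit 28 before 0) = 21/28 = 3/4

Let u_k = P(hit 28 before 0 | start at k). Then u_0 = 0, u_28 = 1, and u_k = u_{k-1}/2 + u_{k+1}/2 for 1 ≤ k ≤ 27. This harmonic recurrence is solved by u_k = k/28, giving u_21 = 21/28 = 3/4.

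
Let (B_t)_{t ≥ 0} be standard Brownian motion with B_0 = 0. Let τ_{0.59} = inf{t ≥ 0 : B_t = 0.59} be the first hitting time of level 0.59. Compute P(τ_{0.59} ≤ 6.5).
P(τ_{0.59} ≤ 6.5) = 2(1 − Φ(0.59/√6.5)) = 2(1 − Φ(0.2314)) ≈ 0.8170

By the reflection principle for standard BM, P(τ_b ≤ t) = 2 · P(B_t ≥ b). Since B_t ~ N(0, t), P(B_t ≥ 0.59) = 1 − Φ(0.59/√t) = 1 − Φ(0.59/√6.5) = 1 − Φ(0.2314) ≈ 0.40850. Doubling: P(τ_{0.59} ≤ 6.5) ≈ 2 · 0.40850 = 0.81700 ≈ 0.8170.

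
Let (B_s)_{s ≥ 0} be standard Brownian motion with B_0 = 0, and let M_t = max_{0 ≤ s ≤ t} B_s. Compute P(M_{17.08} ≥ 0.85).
P(M_{17.08} ≥ 0.85) = 2·P(B_{17.08} ≥ 0.85) = 2(1 − Φ(0.85/√17.08)) ≈ 0.8370

By the reflection principle for Brownian motion, P(M_t ≥ a) = 2 · P(B_t ≥ a) for a ≥ 0. Since B_t ~ N(0, t), P(B_t ≥ 0.85) = 1 − Φ(0.85/√t) = 1 − Φ(0.85/√17.08) = 1 − Φ(0.2057). So
  P(M_{17.08} ≥ 0.85) = 2(1 − Φ(0.2057)) ≈ 0.8370.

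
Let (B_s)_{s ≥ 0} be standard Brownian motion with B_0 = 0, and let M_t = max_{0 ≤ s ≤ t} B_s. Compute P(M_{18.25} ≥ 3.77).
P(M_{18.25} ≥ 3.77) = 2·P(B_{18.25} ≥ 3.77) = 2(1 − Φ(3.77/√18.25)) ≈ 0.3775

By the reflection principle for Brownian motion, P(M_t ≥ a) = 2 · P(B_t ≥ a) for a ≥ 0. Since B_t ~ N(0, t), P(B_t ≥ 3.77) = 1 − Φ(3.77/√t) = 1 − Φ(3.77/√18.25) = 1 − Φ(0.8825). So
  P(M_{18.25} ≥ 3.77) = 2(1 − Φ(0.8825)) ≈ 0.3775.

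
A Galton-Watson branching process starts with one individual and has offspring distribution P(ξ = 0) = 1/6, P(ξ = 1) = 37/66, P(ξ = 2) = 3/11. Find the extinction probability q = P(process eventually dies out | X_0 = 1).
q = 11/18

The pgf is f(s) = 1/6 + 37/66·s + 3/11·s². The extinction probability q is the smallest fixed point of f in [0, 1]. Setting s = f(s):
  3/11·s² + (37/66 − 1)·s + 1/6 = 0
  3/11·s² − (1/6 + 3/11)·s + 1/6 = 0
which factors as (s − 1)·(3/11·s − 1/6) = 0, giving roots s = 1 and s = (1/6)/(3/11) = 11/18.
Mean offspring μ = 37/66 + 2·3/11 = 73/66 > 1 (supercritical), so q < 1. The extinction probability is the smaller root: q = (1/6)/(3/11) = 11/18.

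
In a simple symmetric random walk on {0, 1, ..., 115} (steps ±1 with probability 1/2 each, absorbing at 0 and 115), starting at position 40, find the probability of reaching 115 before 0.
P(hit 115 before 0) = 40/115 = 8/23

Let u_k = P(hit 115 before 0 | start at k). Then u_0 = 0, u_115 = 1, and u_k = u_{k-1}/2 + u_{k+1}/2 for 1 ≤ k ≤ 114. This harmonic recurrence is solved by u_k = k/115, giving u_40 = 40/115 = 8/23.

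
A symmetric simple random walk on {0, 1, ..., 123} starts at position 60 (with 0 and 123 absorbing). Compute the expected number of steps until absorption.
E[τ | X_0 = 60] = 3780

Let v_k = E[τ | X_0 = k]. Boundary: v_0 = v_123 = 0. Recurrence: v_k = 1 + (v_{k-1} + v_{k+1})/2 for 1 ≤ k ≤ 122. The particular solution to v_k − (v_{k-1} + v_{k+1})/2 = 1 is v_k = −k^2. Adding homogeneous solution A + B k and matching boundaries gives v_k = k (123 − k). Substituting k = 60: v_60 = 60 · 63 = 3780.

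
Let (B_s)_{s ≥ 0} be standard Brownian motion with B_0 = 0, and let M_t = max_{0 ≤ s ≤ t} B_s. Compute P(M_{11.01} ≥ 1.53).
P(M_{11.01} ≥ 1.53) = 2·P(B_{11.01} ≥ 1.53) = 2(1 − Φ(1.53/√11.01)) ≈ 0.6447

By the reflection principle for Brownian motion, P(M_t ≥ a) = 2 · P(B_t ≥ a) for a ≥ 0. Since B_t ~ N(0, t), P(B_t ≥ 1.53) = 1 − Φ(1.53/√t) = 1 − Φ(1.53/√11.01) = 1 − Φ(0.4611). So
  P(M_{11.01} ≥ 1.53) = 2(1 − Φ(0.4611)) ≈ 0.6447.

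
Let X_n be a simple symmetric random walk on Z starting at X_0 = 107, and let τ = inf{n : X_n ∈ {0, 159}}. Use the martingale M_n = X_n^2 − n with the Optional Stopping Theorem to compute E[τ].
E[τ] = 5564

M_n = X_n^2 − n is a martingale (since E[X_{n+1}^2 | F_n] = X_n^2 + 1). By OST (τ has finite mean in a bounded region), E[M_τ] = E[M_0] = X_0^2 − 0 = 107^2 = 11449. Also E[M_τ] = E[X_τ^2] − E[τ]. The walk exits at 0 or 159, with P(hit 159 first) = 107/159, so E[X_τ^2] = 159^2 · 107/159 + 0 = 17013. Thus E[τ] = E[X_τ^2] − E[M_τ] = 17013 − 11449 = 5564 = 107(159 − 107) = 5564.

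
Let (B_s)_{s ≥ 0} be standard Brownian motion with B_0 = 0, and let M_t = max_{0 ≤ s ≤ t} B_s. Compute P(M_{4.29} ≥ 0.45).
P(M_{4.29} ≥ 0.45) = 2·P(B_{4.29} ≥ 0.45) = 2(1 − Φ(0.45/√4.29)) ≈ 0.8280

By the reflection principle for Brownian motion, P(M_t ≥ a) = 2 · P(B_t ≥ a) for a ≥ 0. Since B_t ~ N(0, t), P(B_t ≥ 0.45) = 1 − Φ(0.45/√t) = 1 − Φ(0.45/√4.29) = 1 − Φ(0.2173). So
  P(M_{4.29} ≥ 0.45) = 2(1 − Φ(0.2173)) ≈ 0.8280.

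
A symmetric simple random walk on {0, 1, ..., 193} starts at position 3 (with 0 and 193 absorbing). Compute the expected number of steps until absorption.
E[τ | X_0 = 3] = 570

Let v_k = E[τ | X_0 = k]. Boundary: v_0 = v_193 = 0. Recurrence: v_k = 1 + (v_{k-1} + v_{k+1})/2 for 1 ≤ k ≤ 192. The particular solution to v_k − (v_{k-1} + v_{k+1})/2 = 1 is v_k = −k^2. Adding homogeneous solution A + B k and matching boundaries gives v_k = k (193 − k). Substituting k = 3: v_3 = 3 · 190 = 570.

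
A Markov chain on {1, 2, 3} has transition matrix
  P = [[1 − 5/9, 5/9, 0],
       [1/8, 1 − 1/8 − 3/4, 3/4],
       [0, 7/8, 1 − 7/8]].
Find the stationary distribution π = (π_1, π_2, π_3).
π = (63/583, 280/583, 240/583)

This is a birth-death chain on three states, which satisfies detailed balance: π_1 · P_{12} = π_2 · P_{21} and π_2 · P_{23} = π_3 · P_{32}.
From π_1 · 5/9 = π_2 · 1/8: π_2/π_1 = (5/9)/(1/8) = 40/9.
From π_2 · 3/4 = π_3 · 7/8: π_3/π_2 = (3/4)/(7/8) = 6/7.
Take π_1 proportional to 1; then unnormalized π = (1, 40/9, 80/21). Normalize by dividing by the sum 583/63:
  π = (63/583, 280/583, 240/583).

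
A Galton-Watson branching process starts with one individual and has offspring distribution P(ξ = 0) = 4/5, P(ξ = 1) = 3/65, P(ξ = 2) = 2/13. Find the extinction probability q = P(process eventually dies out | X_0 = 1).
q = 1

Mean offspring μ = 0·4/5 + 1·3/65 + 2·2/13 = 23/65 ≤ 1. For μ ≤ 1 with offspring not concentrated at 1, the Galton-Watson process goes extinct almost surely, so q = 1.
(Algebraic check: The pgf is f(s) = 4/5 + 3/65·s + 2/13·s². The extinction probability q is the smallest fixed point of f in [0, 1]. Setting s = f(s):
  2/13·s² + (3/65 − 1)·s + 4/5 = 0
  2/13·s² − (4/5 + 2/13)·s + 4/5 = 0
which factors as (s − 1)·(2/13·s − 4/5) = 0, giving roots s = 1 and s = (4/5)/(2/13) = 26/5. Since 26/5 ≥ 1, the smallest root in [0, 1] is s = 1.)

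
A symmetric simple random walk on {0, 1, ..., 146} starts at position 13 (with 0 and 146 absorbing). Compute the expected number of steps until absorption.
E[τ | X_0 = 13] = 1729

Let v_k = E[τ | X_0 = k]. Boundary: v_0 = v_146 = 0. Recurrence: v_k = 1 + (v_{k-1} + v_{k+1})/2 for 1 ≤ k ≤ 145. The particular solution to v_k − (v_{k-1} + v_{k+1})/2 = 1 is v_k = −k^2. Adding homogeneous solution A + B k and matching boundaries gives v_k = k (146 − k). Substituting k = 13: v_13 = 13 · 133 = 1729.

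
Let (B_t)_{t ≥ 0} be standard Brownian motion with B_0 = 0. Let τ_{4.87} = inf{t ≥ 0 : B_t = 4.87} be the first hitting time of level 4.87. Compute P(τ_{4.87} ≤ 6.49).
P(τ_{4.87} ≤ 6.49) = 2(1 − Φ(4.87/√6.49)) = 2(1 − Φ(1.9116)) ≈ 0.0559

By the reflection principle for standard BM, P(τ_b ≤ t) = 2 · P(B_t ≥ b). Since B_t ~ N(0, t), P(B_t ≥ 4.87) = 1 − Φ(4.87/√t) = 1 − Φ(4.87/√6.49) = 1 − Φ(1.9116) ≈ 0.02796. Doubling: P(τ_{4.87} ≤ 6.49) ≈ 2 · 0.02796 = 0.05592 ≈ 0.0559.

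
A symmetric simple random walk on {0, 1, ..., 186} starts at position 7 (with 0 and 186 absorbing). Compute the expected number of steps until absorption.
E[τ | X_0 = 7] = 1253

Let v_k = E[τ | X_0 = k]. Boundary: v_0 = v_186 = 0. Recurrence: v_k = 1 + (v_{k-1} + v_{k+1})/2 for 1 ≤ k ≤ 185. The particular solution to v_k − (v_{k-1} + v_{k+1})/2 = 1 is v_k = −k^2. Adding homogeneous solution A + B k and matching boundaries gives v_k = k (186 − k). Substituting k = 7: v_7 = 7 · 179 = 1253.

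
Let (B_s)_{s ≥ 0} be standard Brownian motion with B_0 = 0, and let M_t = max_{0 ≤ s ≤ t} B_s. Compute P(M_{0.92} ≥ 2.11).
P(M_{0.92} ≥ 2.11) = 2·P(B_{0.92} ≥ 2.11) = 2(1 − Φ(2.11/√0.92)) ≈ 0.0278

By the reflection principle for Brownian motion, P(M_t ≥ a) = 2 · P(B_t ≥ a) for a ≥ 0. Since B_t ~ N(0, t), P(B_t ≥ 2.11) = 1 − Φ(2.11/√t) = 1 − Φ(2.11/√0.92) = 1 − Φ(2.1998). So
  P(M_{0.92} ≥ 2.11) = 2(1 − Φ(2.1998)) ≈ 0.0278.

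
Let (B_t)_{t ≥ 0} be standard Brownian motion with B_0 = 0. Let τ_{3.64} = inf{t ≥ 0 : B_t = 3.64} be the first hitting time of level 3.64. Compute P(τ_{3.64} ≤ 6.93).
P(τ_{3.64} ≤ 6.93) = 2(1 − Φ(3.64/√6.93)) = 2(1 − Φ(1.3827)) ≈ 0.1668

By the reflection principle for standard BM, P(τ_b ≤ t) = 2 · P(B_t ≥ b). Since B_t ~ N(0, t), P(B_t ≥ 3.64) = 1 − Φ(3.64/√t) = 1 − Φ(3.64/√6.93) = 1 − Φ(1.3827) ≈ 0.08338. Doubling: P(τ_{3.64} ≤ 6.93) ≈ 2 · 0.08338 = 0.16676 ≈ 0.1668.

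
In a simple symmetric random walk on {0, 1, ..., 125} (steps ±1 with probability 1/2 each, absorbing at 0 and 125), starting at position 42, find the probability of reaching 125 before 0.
P(hit 125 before 0) = 42/125

Let u_k = P(hit 125 before 0 | start at k). Then u_0 = 0, u_125 = 1, and u_k = u_{k-1}/2 + u_{k+1}/2 for 1 ≤ k ≤ 124. This harmonic recurrence is solved by u_k = k/125, giving u_42 = 42/125.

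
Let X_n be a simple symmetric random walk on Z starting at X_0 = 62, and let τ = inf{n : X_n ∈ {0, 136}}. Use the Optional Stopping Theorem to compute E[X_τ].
E[X_τ] = 62

X_n is a martingale and τ is a bounded-mean stopping time (indeed τ is finite a.s. with bounded expectation since the walk is in a bounded region). By the OST, E[X_τ] = E[X_0] = 62. Equivalently: E[X_τ] = 136 · P(hit 136 first) + 0 · P(hit 0 first) = 136 · (62/136) = 62.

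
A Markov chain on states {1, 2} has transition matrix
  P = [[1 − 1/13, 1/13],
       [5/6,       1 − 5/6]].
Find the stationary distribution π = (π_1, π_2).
π_1 = 65/71, π_2 = 6/71

Solve πP = π with π_1 + π_2 = 1. From πP = π: π_1 · (1 − 1/13) + π_2 · 5/6 = π_1 ⇒ π_2 · 5/6 = π_1 · 1/13 ⇒ π_2/π_1 = (1/13)/(5/6) = 6/65. Together with π_1 + π_2 = 1:
  π_1 = (5/6)/(1/13 + 5/6) = (5/6)/(71/78) = 65/71,
  π_2 = (1/13)/(1/13 + 5/6) = (1/13)/(71/78) = 6/71.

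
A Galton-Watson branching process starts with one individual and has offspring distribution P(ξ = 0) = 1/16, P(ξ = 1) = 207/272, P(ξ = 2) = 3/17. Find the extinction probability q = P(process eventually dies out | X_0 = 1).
q = 17/48

The pgf is f(s) = 1/16 + 207/272·s + 3/17·s². The extinction probability q is the smallest fixed point of f in [0, 1]. Setting s = f(s):
  3/17·s² + (207/272 − 1)·s + 1/16 = 0
  3/17·s² − (1/16 + 3/17)·s + 1/16 = 0
which factors as (s − 1)·(3/17·s − 1/16) = 0, giving roots s = 1 and s = (1/16)/(3/17) = 17/48.
Mean offspring μ = 207/272 + 2·3/17 = 303/272 > 1 (supercritical), so q < 1. The extinction probability is the smaller root: q = (1/16)/(3/17) = 17/48.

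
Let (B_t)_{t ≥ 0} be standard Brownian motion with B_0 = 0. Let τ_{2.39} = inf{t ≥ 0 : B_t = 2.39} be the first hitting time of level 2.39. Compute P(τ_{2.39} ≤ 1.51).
P(τ_{2.39} ≤ 1.51) = 2(1 − Φ(2.39/√1.51)) = 2(1 − Φ(1.9450)) ≈ 0.0518

By the reflection principle for standard BM, P(τ_b ≤ t) = 2 · P(B_t ≥ b). Since B_t ~ N(0, t), P(B_t ≥ 2.39) = 1 − Φ(2.39/√t) = 1 − Φ(2.39/√1.51) = 1 − Φ(1.9450) ≈ 0.02589. Doubling: P(τ_{2.39} ≤ 1.51) ≈ 2 · 0.02589 = 0.05178 ≈ 0.0518.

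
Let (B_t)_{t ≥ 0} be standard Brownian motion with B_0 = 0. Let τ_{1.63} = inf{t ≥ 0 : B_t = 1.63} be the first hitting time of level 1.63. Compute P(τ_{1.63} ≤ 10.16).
P(τ_{1.63} ≤ 10.16) = 2(1 − Φ(1.63/√10.16)) = 2(1 − Φ(0.5114)) ≈ 0.6091

By the reflection principle for standard BM, P(τ_b ≤ t) = 2 · P(B_t ≥ b). Since B_t ~ N(0, t), P(B_t ≥ 1.63) = 1 − Φ(1.63/√t) = 1 − Φ(1.63/√10.16) = 1 − Φ(0.5114) ≈ 0.30454. Doubling: P(τ_{1.63} ≤ 10.16) ≈ 2 · 0.30454 = 0.60908 ≈ 0.6091.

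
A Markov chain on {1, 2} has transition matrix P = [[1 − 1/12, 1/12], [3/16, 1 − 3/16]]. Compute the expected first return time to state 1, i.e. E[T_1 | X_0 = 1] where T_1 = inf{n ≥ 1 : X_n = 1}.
E[T_1 | X_0 = 1] = 1/π_1 = 13/9

For an irreducible recurrent Markov chain with stationary distribution π, E[T_i | X_0 = i] = 1/π_i (Kac's formula). Here π_1 = (3/16)/(1/12 + 3/16) = (3/16)/(13/48) = 9/13, so E[T_1 | X_0 = 1] = 1/π_1 = (1/12 + 3/16)/(3/16) = (13/48)/(3/16) = 13/9.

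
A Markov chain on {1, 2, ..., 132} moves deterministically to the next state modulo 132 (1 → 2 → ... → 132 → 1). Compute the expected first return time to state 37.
E[T_37 | X_0 = 37] = 132

The chain cycles deterministically, so starting at state 37 it returns in exactly 132 steps. Equivalently, the stationary distribution is uniform π_j = 1/132 for every state j, so by Kac's formula E[T_37] = 1/π_37 = 132.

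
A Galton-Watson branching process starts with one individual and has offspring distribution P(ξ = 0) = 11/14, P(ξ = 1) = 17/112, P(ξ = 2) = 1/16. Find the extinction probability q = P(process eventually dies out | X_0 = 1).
q = 1

Mean offspring μ = 0·11/14 + 1·17/112 + 2·1/16 = 31/112 ≤ 1. For μ ≤ 1 with offspring not concentrated at 1, the Galton-Watson process goes extinct almost surely, so q = 1.
(Algebraic check: The pgf is f(s) = 11/14 + 17/112·s + 1/16·s². The extinction probability q is the smallest fixed point of f in [0, 1]. Setting s = f(s):
  1/16·s² + (17/112 − 1)·s + 11/14 = 0
  1/16·s² − (11/14 + 1/16)·s + 11/14 = 0
which factors as (s − 1)·(1/16·s − 11/14) = 0, giving roots s = 1 and s = (11/14)/(1/16) = 88/7. Since 88/7 ≥ 1, the smallest root in [0, 1] is s = 1.)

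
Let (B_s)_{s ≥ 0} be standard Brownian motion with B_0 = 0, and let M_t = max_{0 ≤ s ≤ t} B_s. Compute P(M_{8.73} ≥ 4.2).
P(M_{8.73} ≥ 4.2) = 2·P(B_{8.73} ≥ 4.2) = 2(1 − Φ(4.2/√8.73)) ≈ 0.1552

By the reflection principle for Brownian motion, P(M_t ≥ a) = 2 · P(B_t ≥ a) for a ≥ 0. Since B_t ~ N(0, t), P(B_t ≥ 4.2) = 1 − Φ(4.2/√t) = 1 − Φ(4.2/√8.73) = 1 − Φ(1.4215). So
  P(M_{8.73} ≥ 4.2) = 2(1 − Φ(1.4215)) ≈ 0.1552.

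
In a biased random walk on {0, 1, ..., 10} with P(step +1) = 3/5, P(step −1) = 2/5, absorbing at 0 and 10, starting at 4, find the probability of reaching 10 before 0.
P(hit 10 before 0) = (1 − (2/3)^4) / (1 − (2/3)^10) = 9477/11605

Let u_k denote P(reach 10 before 0 | start at k). Boundary: u_0 = 0, u_10 = 1. Recurrence: u_k = 3/5·u_{k+1} + 2/5·u_{k-1} for 1 ≤ k ≤ 9. Try u_k = A + B·r^k with r = q/p = (2/5)/(3/5) = 2/3. Substitution satisfies the recurrence; boundary conditions give:
  u_k = (1 − r^k) / (1 − r^N) = (1 − (2/3)^4) / (1 − (2/3)^10) = 9477/11605.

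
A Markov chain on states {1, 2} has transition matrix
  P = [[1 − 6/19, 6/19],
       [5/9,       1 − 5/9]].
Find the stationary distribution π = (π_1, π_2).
π_1 = 95/149, π_2 = 54/149

Solve πP = π with π_1 + π_2 = 1. From πP = π: π_1 · (1 − 6/19) + π_2 · 5/9 = π_1 ⇒ π_2 · 5/9 = π_1 · 6/19 ⇒ π_2/π_1 = (6/19)/(5/9) = 54/95. Together with π_1 + π_2 = 1:
  π_1 = (5/9)/(6/19 + 5/9) = (5/9)/(149/171) = 95/149,
  π_2 = (6/19)/(6/19 + 5/9) = (6/19)/(149/171) = 54/149.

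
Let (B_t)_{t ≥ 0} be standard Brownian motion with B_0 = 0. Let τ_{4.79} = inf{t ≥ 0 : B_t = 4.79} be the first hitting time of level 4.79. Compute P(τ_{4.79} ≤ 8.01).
P(τ_{4.79} ≤ 8.01) = 2(1 − Φ(4.79/√8.01)) = 2(1 − Φ(1.6925)) ≈ 0.0906

By the reflection principle for standard BM, P(τ_b ≤ t) = 2 · P(B_t ≥ b). Since B_t ~ N(0, t), P(B_t ≥ 4.79) = 1 − Φ(4.79/√t) = 1 − Φ(4.79/√8.01) = 1 − Φ(1.6925) ≈ 0.04528. Doubling: P(τ_{4.79} ≤ 8.01) ≈ 2 · 0.04528 = 0.09056 ≈ 0.0906.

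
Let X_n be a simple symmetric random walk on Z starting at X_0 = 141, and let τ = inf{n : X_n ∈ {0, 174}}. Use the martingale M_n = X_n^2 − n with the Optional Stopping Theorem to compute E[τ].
E[τ] = 4653

M_n = X_n^2 − n is a martingale (since E[X_{n+1}^2 | F_n] = X_n^2 + 1). By OST (τ has finite mean in a bounded region), E[M_τ] = E[M_0] = X_0^2 − 0 = 141^2 = 19881. Also E[M_τ] = E[X_τ^2] − E[τ]. The walk exits at 0 or 174, with P(hit 174 first) = 141/174, so E[X_τ^2] = 174^2 · 141/174 + 0 = 24534. Thus E[τ] = E[X_τ^2] − E[M_τ] = 24534 − 19881 = 4653 = 141(174 − 141) = 4653.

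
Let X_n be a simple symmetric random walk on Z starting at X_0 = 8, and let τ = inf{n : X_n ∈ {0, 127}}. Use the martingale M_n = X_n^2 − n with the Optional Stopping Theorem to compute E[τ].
E[τ] = 952

M_n = X_n^2 − n is a martingale (since E[X_{n+1}^2 | F_n] = X_n^2 + 1). By OST (τ has finite mean in a bounded region), E[M_τ] = E[M_0] = X_0^2 − 0 = 8^2 = 64. Also E[M_τ] = E[X_τ^2] − E[τ]. The walk exits at 0 or 127, with P(hit 127 first) = 8/127, so E[X_τ^2] = 127^2 · 8/127 + 0 = 1016. Thus E[τ] = E[X_τ^2] − E[M_τ] = 1016 − 64 = 952 = 8(127 − 8) = 952.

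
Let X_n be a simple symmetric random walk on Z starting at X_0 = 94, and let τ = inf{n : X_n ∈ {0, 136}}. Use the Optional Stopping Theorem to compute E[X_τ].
E[X_τ] = 94

X_n is a martingale and τ is a bounded-mean stopping time (indeed τ is finite a.s. with bounded expectation since the walk is in a bounded region). By the OST, E[X_τ] = E[X_0] = 94. Equivalently: E[X_τ] = 136 · P(hit 136 first) + 0 · P(hit 0 first) = 136 · (94/136) = 94.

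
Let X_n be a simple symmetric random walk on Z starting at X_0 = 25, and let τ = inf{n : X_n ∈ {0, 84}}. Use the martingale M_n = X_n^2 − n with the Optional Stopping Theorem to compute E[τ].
E[τ] = 1475

M_n = X_n^2 − n is a martingale (since E[X_{n+1}^2 | F_n] = X_n^2 + 1). By OST (τ has finite mean in a bounded region), E[M_τ] = E[M_0] = X_0^2 − 0 = 25^2 = 625. Also E[M_τ] = E[X_τ^2] − E[τ]. The walk exits at 0 or 84, with P(hit 84 first) = 25/84, so E[X_τ^2] = 84^2 · 25/84 + 0 = 2100. Thus E[τ] = E[X_τ^2] − E[M_τ] = 2100 − 625 = 1475 = 25(84 − 25) = 1475.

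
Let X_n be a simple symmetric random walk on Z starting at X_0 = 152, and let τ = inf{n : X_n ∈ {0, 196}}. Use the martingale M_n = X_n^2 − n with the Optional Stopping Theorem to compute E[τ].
E[τ] = 6688

M_n = X_n^2 − n is a martingale (since E[X_{n+1}^2 | F_n] = X_n^2 + 1). By OST (τ has finite mean in a bounded region), E[M_τ] = E[M_0] = X_0^2 − 0 = 152^2 = 23104. Also E[M_τ] = E[X_τ^2] − E[τ]. The walk exits at 0 or 196, with P(hit 196 first) = 152/196, so E[X_τ^2] = 196^2 · 152/196 + 0 = 29792. Thus E[τ] = E[X_τ^2] − E[M_τ] = 29792 − 23104 = 6688 = 152(196 − 152) = 6688.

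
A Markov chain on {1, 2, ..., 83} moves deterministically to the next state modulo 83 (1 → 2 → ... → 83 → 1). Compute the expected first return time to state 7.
E[T_7 | X_0 = 7] = 83

The chain cycles deterministically, so starting at state 7 it returns in exactly 83 steps. Equivalently, the stationary distribution is uniform π_j = 1/83 for every state j, so by Kac's formula E[T_7] = 1/π_7 = 83.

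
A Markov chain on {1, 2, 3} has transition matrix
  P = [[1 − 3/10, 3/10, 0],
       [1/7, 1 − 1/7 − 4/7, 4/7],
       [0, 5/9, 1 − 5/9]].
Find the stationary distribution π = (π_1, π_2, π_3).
π = (50/263, 105/263, 108/263)

This is a birth-death chain on three states, which satisfies detailed balance: π_1 · P_{12} = π_2 · P_{21} and π_2 · P_{23} = π_3 · P_{32}.
From π_1 · 3/10 = π_2 · 1/7: π_2/π_1 = (3/10)/(1/7) = 21/10.
From π_2 · 4/7 = π_3 · 5/9: π_3/π_2 = (4/7)/(5/9) = 36/35.
Take π_1 proportional to 1; then unnormalized π = (1, 21/10, 54/25). Normalize by dividing by the sum 263/50:
  π = (50/263, 105/263, 108/263).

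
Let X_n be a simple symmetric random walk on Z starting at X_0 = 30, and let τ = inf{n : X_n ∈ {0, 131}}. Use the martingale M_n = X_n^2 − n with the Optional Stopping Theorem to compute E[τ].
E[τ] = 3030

M_n = X_n^2 − n is a martingale (since E[X_{n+1}^2 | F_n] = X_n^2 + 1). By OST (τ has finite mean in a bounded region), E[M_τ] = E[M_0] = X_0^2 − 0 = 30^2 = 900. Also E[M_τ] = E[X_τ^2] − E[τ]. The walk exits at 0 or 131, with P(hit 131 first) = 30/131, so E[X_τ^2] = 131^2 · 30/131 + 0 = 3930. Thus E[τ] = E[X_τ^2] − E[M_τ] = 3930 − 900 = 3030 = 30(131 − 30) = 3030.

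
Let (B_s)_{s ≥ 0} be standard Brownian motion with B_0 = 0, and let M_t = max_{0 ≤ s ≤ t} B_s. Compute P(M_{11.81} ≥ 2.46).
P(M_{11.81} ≥ 2.46) = 2·P(B_{11.81} ≥ 2.46) = 2(1 − Φ(2.46/√11.81)) ≈ 0.4741

By the reflection principle for Brownian motion, P(M_t ≥ a) = 2 · P(B_t ≥ a) for a ≥ 0. Since B_t ~ N(0, t), P(B_t ≥ 2.46) = 1 − Φ(2.46/√t) = 1 − Φ(2.46/√11.81) = 1 − Φ(0.7158). So
  P(M_{11.81} ≥ 2.46) = 2(1 − Φ(0.7158)) ≈ 0.4741.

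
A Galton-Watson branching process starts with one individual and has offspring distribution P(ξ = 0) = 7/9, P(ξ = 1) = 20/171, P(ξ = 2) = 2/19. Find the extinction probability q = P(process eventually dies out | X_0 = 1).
q = 1

Mean offspring μ = 0·7/9 + 1·20/171 + 2·2/19 = 56/171 ≤ 1. For μ ≤ 1 with offspring not concentrated at 1, the Galton-Watson process goes extinct almost surely, so q = 1.
(Algebraic check: The pgf is f(s) = 7/9 + 20/171·s + 2/19·s². The extinction probability q is the smallest fixed point of f in [0, 1]. Setting s = f(s):
  2/19·s² + (20/171 − 1)·s + 7/9 = 0
  2/19·s² − (7/9 + 2/19)·s + 7/9 = 0
which factors as (s − 1)·(2/19·s − 7/9) = 0, giving roots s = 1 and s = (7/9)/(2/19) = 133/18. Since 133/18 ≥ 1, the smallest root in [0, 1] is s = 1.)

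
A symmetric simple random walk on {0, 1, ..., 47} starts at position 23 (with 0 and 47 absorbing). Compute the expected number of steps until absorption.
E[τ | X_0 = 23] = 552

Let v_k = E[τ | X_0 = k]. Boundary: v_0 = v_47 = 0. Recurrence: v_k = 1 + (v_{k-1} + v_{k+1})/2 for 1 ≤ k ≤ 46. The particular solution to v_k − (v_{k-1} + v_{k+1})/2 = 1 is v_k = −k^2. Adding homogeneous solution A + B k and matching boundaries gives v_k = k (47 − k). Substituting k = 23: v_23 = 23 · 24 = 552.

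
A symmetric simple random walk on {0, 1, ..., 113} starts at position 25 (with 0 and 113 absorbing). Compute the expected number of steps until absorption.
E[τ | X_0 = 25] = 2200

Let v_k = E[τ | X_0 = k]. Boundary: v_0 = v_113 = 0. Recurrence: v_k = 1 + (v_{k-1} + v_{k+1})/2 for 1 ≤ k ≤ 112. The particular solution to v_k − (v_{k-1} + v_{k+1})/2 = 1 is v_k = −k^2. Adding homogeneous solution A + B k and matching boundaries gives v_k = k (113 − k). Substituting k = 25: v_25 = 25 · 88 = 2200.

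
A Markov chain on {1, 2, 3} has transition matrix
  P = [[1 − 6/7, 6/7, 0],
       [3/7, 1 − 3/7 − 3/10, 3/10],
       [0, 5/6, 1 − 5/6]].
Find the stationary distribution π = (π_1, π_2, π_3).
π = (25/93, 50/93, 6/31)

This is a birth-death chain on three states, which satisfies detailed balance: π_1 · P_{12} = π_2 · P_{21} and π_2 · P_{23} = π_3 · P_{32}.
From π_1 · 6/7 = π_2 · 3/7: π_2/π_1 = (6/7)/(3/7) = 2.
From π_2 · 3/10 = π_3 · 5/6: π_3/π_2 = (3/10)/(5/6) = 9/25.
Take π_1 proportional to 1; then unnormalized π = (1, 2, 18/25). Normalize by dividing by the sum 93/25:
  π = (25/93, 50/93, 6/31).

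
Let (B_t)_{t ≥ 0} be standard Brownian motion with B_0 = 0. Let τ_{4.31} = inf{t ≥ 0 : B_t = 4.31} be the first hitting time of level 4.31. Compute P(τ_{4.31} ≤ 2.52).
P(τ_{4.31} ≤ 2.52) = 2(1 − Φ(4.31/√2.52)) = 2(1 − Φ(2.7150)) ≈ 0.0066

By the reflection principle for standard BM, P(τ_b ≤ t) = 2 · P(B_t ≥ b). Since B_t ~ N(0, t), P(B_t ≥ 4.31) = 1 − Φ(4.31/√t) = 1 − Φ(4.31/√2.52) = 1 − Φ(2.7150) ≈ 0.00331. Doubling: P(τ_{4.31} ≤ 2.52) ≈ 2 · 0.00331 = 0.00662 ≈ 0.0066.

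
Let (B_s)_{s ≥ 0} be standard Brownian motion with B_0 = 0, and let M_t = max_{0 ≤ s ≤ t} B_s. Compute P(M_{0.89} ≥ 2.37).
P(M_{0.89} ≥ 2.37) = 2·P(B_{0.89} ≥ 2.37) = 2(1 − Φ(2.37/√0.89)) ≈ 0.0120

By the reflection principle for Brownian motion, P(M_t ≥ a) = 2 · P(B_t ≥ a) for a ≥ 0. Since B_t ~ N(0, t), P(B_t ≥ 2.37) = 1 − Φ(2.37/√t) = 1 − Φ(2.37/√0.89) = 1 − Φ(2.5122). So
  P(M_{0.89} ≥ 2.37) = 2(1 − Φ(2.5122)) ≈ 0.0120.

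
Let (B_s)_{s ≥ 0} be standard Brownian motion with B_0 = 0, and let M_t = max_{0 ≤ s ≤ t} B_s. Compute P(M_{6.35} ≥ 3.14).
P(M_{6.35} ≥ 3.14) = 2·P(B_{6.35} ≥ 3.14) = 2(1 − Φ(3.14/√6.35)) ≈ 0.2127

By the reflection principle for Brownian motion, P(M_t ≥ a) = 2 · P(B_t ≥ a) for a ≥ 0. Since B_t ~ N(0, t), P(B_t ≥ 3.14) = 1 − Φ(3.14/√t) = 1 − Φ(3.14/√6.35) = 1 − Φ(1.2461). So
  P(M_{6.35} ≥ 3.14) = 2(1 − Φ(1.2461)) ≈ 0.2127.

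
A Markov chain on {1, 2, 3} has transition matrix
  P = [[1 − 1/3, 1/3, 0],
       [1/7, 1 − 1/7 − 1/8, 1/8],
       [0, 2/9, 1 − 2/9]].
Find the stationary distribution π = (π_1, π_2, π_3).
π = (48/223, 112/223, 63/223)

This is a birth-death chain on three states, which satisfies detailed balance: π_1 · P_{12} = π_2 · P_{21} and π_2 · P_{23} = π_3 · P_{32}.
From π_1 · 1/3 = π_2 · 1/7: π_2/π_1 = (1/3)/(1/7) = 7/3.
From π_2 · 1/8 = π_3 · 2/9: π_3/π_2 = (1/8)/(2/9) = 9/16.
Take π_1 proportional to 1; then unnormalized π = (1, 7/3, 21/16). Normalize by dividing by the sum 223/48:
  π = (48/223, 112/223, 63/223).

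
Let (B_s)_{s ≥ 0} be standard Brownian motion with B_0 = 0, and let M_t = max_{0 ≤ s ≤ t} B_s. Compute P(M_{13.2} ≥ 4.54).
P(M_{13.2} ≥ 4.54) = 2·P(B_{13.2} ≥ 4.54) = 2(1 − Φ(4.54/√13.2)) ≈ 0.2114

By the reflection principle for Brownian motion, P(M_t ≥ a) = 2 · P(B_t ≥ a) for a ≥ 0. Since B_t ~ N(0, t), P(B_t ≥ 4.54) = 1 − Φ(4.54/√t) = 1 − Φ(4.54/√13.2) = 1 − Φ(1.2496). So
  P(M_{13.2} ≥ 4.54) = 2(1 − Φ(1.2496)) ≈ 0.2114.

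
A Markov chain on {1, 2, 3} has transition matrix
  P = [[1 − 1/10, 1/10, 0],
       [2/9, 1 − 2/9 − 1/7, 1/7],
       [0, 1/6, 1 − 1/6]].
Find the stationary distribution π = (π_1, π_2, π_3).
π = (140/257, 63/257, 54/257)

This is a birth-death chain on three states, which satisfies detailed balance: π_1 · P_{12} = π_2 · P_{21} and π_2 · P_{23} = π_3 · P_{32}.
From π_1 · 1/10 = π_2 · 2/9: π_2/π_1 = (1/10)/(2/9) = 9/20.
From π_2 · 1/7 = π_3 · 1/6: π_3/π_2 = (1/7)/(1/6) = 6/7.
Take π_1 proportional to 1; then unnormalized π = (1, 9/20, 27/70). Normalize by dividing by the sum 257/140:
  π = (140/257, 63/257, 54/257).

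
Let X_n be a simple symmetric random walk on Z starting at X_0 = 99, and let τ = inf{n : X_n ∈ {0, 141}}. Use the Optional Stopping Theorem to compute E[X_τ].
E[X_τ] = 99

X_n is a martingale and τ is a bounded-mean stopping time (indeed τ is finite a.s. with bounded expectation since the walk is in a bounded region). By the OST, E[X_τ] = E[X_0] = 99. Equivalently: E[X_τ] = 141 · P(hit 141 first) + 0 · P(hit 0 first) = 141 · (99/141) = 99.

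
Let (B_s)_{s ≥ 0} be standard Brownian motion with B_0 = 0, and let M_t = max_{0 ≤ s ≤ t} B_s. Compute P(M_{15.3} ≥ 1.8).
P(M_{15.3} ≥ 1.8) = 2·P(B_{15.3} ≥ 1.8) = 2(1 − Φ(1.8/√15.3)) ≈ 0.6454

By the reflection principle for Brownian motion, P(M_t ≥ a) = 2 · P(B_t ≥ a) for a ≥ 0. Since B_t ~ N(0, t), P(B_t ≥ 1.8) = 1 − Φ(1.8/√t) = 1 − Φ(1.8/√15.3) = 1 − Φ(0.4602). So
  P(M_{15.3} ≥ 1.8) = 2(1 − Φ(0.4602)) ≈ 0.6454.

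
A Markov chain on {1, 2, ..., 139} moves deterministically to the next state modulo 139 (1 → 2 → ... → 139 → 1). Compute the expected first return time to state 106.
E[T_106 | X_0 = 106] = 139

The chain cycles deterministically, so starting at state 106 it returns in exactly 139 steps. Equivalently, the stationary distribution is uniform π_j = 1/139 for every state j, so by Kac's formula E[T_106] = 1/π_106 = 139.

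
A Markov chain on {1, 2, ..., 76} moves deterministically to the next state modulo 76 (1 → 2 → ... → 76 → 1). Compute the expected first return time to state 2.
E[T_2 | X_0 = 2] = 76

The chain cycles deterministically, so starting at state 2 it returns in exactly 76 steps. Equivalently, the stationary distribution is uniform π_j = 1/76 for every state j, so by Kac's formula E[T_2] = 1/π_2 = 76.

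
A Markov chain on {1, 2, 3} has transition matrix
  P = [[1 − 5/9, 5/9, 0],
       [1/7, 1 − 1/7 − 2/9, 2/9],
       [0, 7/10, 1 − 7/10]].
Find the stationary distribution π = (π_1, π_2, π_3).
π = (81/496, 315/496, 25/124)

This is a birth-death chain on three states, which satisfies detailed balance: π_1 · P_{12} = π_2 · P_{21} and π_2 · P_{23} = π_3 · P_{32}.
From π_1 · 5/9 = π_2 · 1/7: π_2/π_1 = (5/9)/(1/7) = 35/9.
From π_2 · 2/9 = π_3 · 7/10: π_3/π_2 = (2/9)/(7/10) = 20/63.
Take π_1 proportional to 1; then unnormalized π = (1, 35/9, 100/81). Normalize by dividing by the sum 496/81:
  π = (81/496, 315/496, 25/124).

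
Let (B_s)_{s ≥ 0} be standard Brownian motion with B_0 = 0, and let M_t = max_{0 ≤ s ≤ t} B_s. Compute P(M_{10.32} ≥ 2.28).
P(M_{10.32} ≥ 2.28) = 2·P(B_{10.32} ≥ 2.28) = 2(1 − Φ(2.28/√10.32)) ≈ 0.4779

By the reflection principle for Brownian motion, P(M_t ≥ a) = 2 · P(B_t ≥ a) for a ≥ 0. Since B_t ~ N(0, t), P(B_t ≥ 2.28) = 1 − Φ(2.28/√t) = 1 − Φ(2.28/√10.32) = 1 − Φ(0.7097). So
  P(M_{10.32} ≥ 2.28) = 2(1 − Φ(0.7097)) ≈ 0.4779.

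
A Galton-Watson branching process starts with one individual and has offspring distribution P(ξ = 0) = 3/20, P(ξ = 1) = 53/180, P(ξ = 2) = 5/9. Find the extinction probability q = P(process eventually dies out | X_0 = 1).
q = 27/100

The pgf is f(s) = 3/20 + 53/180·s + 5/9·s². The extinction probability q is the smallest fixed point of f in [0, 1]. Setting s = f(s):
  5/9·s² + (53/180 − 1)·s + 3/20 = 0
  5/9·s² − (3/20 + 5/9)·s + 3/20 = 0
which factors as (s − 1)·(5/9·s − 3/20) = 0, giving roots s = 1 and s = (3/20)/(5/9) = 27/100.
Mean offspring μ = 53/180 + 2·5/9 = 253/180 > 1 (supercritical), so q < 1. The extinction probability is the smaller root: q = (3/20)/(5/9) = 27/100.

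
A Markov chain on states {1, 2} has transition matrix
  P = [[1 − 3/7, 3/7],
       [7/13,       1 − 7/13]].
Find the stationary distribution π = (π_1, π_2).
π_1 = 49/88, π_2 = 39/88

Solve πP = π with π_1 + π_2 = 1. From πP = π: π_1 · (1 − 3/7) + π_2 · 7/13 = π_1 ⇒ π_2 · 7/13 = π_1 · 3/7 ⇒ π_2/π_1 = (3/7)/(7/13) = 39/49. Together with π_1 + π_2 = 1:
  π_1 = (7/13)/(3/7 + 7/13) = (7/13)/(88/91) = 49/88,
  π_2 = (3/7)/(3/7 + 7/13) = (3/7)/(88/91) = 39/88.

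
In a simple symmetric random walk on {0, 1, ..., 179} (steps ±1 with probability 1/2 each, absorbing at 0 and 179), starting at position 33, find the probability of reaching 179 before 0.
P(hit 179 before 0) = 33/179

Let u_k = P(hit 179 before 0 | start at k). Then u_0 = 0, u_179 = 1, and u_k = u_{k-1}/2 + u_{k+1}/2 for 1 ≤ k ≤ 178. This harmonic recurrence is solved by u_k = k/179, giving u_33 = 33/179.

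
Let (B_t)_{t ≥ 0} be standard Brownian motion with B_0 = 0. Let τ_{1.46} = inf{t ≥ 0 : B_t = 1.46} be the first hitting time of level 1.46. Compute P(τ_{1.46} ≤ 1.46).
P(τ_{1.46} ≤ 1.46) = 2(1 − Φ(1.46/√1.46)) = 2(1 − Φ(1.2083)) ≈ 0.2269

By the reflection principle for standard BM, P(τ_b ≤ t) = 2 · P(B_t ≥ b). Since B_t ~ N(0, t), P(B_t ≥ 1.46) = 1 − Φ(1.46/√t) = 1 − Φ(1.46/√1.46) = 1 − Φ(1.2083) ≈ 0.11347. Doubling: P(τ_{1.46} ≤ 1.46) ≈ 2 · 0.11347 = 0.22694 ≈ 0.2269.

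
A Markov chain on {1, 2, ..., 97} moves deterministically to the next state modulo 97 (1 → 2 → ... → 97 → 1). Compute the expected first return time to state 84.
E[T_84 | X_0 = 84] = 97

The chain cycles deterministically, so starting at state 84 it returns in exactly 97 steps. Equivalently, the stationary distribution is uniform π_j = 1/97 for every state j, so by Kac's formula E[T_84] = 1/π_84 = 97.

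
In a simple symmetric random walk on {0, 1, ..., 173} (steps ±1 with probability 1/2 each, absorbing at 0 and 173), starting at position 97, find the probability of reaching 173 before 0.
P(hit 173 before 0) = 97/173

Let u_k = P(hit 173 before 0 | start at k). Then u_0 = 0, u_173 = 1, and u_k = u_{k-1}/2 + u_{k+1}/2 for 1 ≤ k ≤ 172. This harmonic recurrence is solved by u_k = k/173, giving u_97 = 97/173.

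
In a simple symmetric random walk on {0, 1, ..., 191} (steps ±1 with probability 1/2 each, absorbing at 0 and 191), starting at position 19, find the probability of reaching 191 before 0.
P(hit 191 before 0) = 19/191

Let u_k = P(hit 191 before 0 | start at k). Then u_0 = 0, u_191 = 1, and u_k = u_{k-1}/2 + u_{k+1}/2 for 1 ≤ k ≤ 190. This harmonic recurrence is solved by u_k = k/191, giving u_19 = 19/191.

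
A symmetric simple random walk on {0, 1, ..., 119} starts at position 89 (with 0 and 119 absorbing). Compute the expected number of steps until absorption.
E[τ | X_0 = 89] = 2670

Let v_k = E[τ | X_0 = k]. Boundary: v_0 = v_119 = 0. Recurrence: v_k = 1 + (v_{k-1} + v_{k+1})/2 for 1 ≤ k ≤ 118. The particular solution to v_k − (v_{k-1} + v_{k+1})/2 = 1 is v_k = −k^2. Adding homogeneous solution A + B k and matching boundaries gives v_k = k (119 − k). Substituting k = 89: v_89 = 89 · 30 = 2670.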